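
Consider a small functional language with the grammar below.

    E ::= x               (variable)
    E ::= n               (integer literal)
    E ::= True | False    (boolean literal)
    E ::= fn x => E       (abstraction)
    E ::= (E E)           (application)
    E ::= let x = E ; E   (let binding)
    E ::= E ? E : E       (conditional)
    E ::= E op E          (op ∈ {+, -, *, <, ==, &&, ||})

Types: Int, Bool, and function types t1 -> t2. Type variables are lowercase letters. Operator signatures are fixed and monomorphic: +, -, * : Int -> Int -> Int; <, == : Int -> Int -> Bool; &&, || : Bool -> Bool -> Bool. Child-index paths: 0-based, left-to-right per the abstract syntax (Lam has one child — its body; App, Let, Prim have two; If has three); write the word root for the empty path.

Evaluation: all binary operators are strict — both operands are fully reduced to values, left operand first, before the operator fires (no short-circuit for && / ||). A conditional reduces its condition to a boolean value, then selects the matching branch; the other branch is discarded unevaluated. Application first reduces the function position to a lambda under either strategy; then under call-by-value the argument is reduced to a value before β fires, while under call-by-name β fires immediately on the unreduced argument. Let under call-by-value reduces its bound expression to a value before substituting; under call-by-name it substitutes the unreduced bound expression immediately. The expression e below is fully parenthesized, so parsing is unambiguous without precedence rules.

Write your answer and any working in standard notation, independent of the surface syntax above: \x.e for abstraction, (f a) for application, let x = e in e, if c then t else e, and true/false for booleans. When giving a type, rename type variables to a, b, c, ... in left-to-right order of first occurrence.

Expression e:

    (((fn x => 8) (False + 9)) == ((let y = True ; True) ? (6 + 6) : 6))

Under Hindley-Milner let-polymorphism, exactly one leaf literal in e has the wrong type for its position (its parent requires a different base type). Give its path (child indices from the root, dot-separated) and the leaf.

Answer: 0.1.0 : false

Working:
\x._ : a -> Int
  unify Bool ~ Int
  FAIL: mismatch Bool ~ Int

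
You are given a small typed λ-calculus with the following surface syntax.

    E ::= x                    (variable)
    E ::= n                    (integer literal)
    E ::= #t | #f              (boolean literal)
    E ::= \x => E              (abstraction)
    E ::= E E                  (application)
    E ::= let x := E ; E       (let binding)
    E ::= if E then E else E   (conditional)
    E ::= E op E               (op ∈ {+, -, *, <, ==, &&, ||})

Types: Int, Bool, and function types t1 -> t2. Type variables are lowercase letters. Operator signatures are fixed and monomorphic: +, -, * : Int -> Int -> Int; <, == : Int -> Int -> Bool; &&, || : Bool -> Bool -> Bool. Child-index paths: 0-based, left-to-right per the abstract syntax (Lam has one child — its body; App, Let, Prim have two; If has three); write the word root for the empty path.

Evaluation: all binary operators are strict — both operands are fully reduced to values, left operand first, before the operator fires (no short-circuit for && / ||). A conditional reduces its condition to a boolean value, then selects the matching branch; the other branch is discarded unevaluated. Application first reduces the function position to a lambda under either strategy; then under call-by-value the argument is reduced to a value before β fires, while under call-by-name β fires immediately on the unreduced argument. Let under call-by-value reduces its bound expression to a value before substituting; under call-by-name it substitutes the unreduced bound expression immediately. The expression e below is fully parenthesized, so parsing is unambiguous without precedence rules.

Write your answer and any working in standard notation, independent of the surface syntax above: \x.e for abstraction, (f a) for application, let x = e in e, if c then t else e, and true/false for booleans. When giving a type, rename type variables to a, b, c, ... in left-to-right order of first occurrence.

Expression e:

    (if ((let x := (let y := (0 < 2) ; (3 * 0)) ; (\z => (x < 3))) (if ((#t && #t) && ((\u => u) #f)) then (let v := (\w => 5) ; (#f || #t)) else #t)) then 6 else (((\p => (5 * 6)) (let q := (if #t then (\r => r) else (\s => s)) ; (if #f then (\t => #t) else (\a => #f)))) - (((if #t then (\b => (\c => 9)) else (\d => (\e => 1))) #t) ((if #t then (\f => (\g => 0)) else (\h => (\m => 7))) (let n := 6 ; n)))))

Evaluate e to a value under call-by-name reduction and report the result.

Derivation:
step 0: (if ((let x = (let y = (0 < 2) in (3 * 0)) in (\z.(x < 3))) (if ((true && true) && ((\u.u) false)) then (let v = (\w.5) in (false || true)) else true)) then 6 else (((\p.(5 * 6)) (let q = (if true then (\r.r) else (\s.s)) in (if false then (\t.true) else (\a.false)))) - (((if true then (\b.(\c.9)) else (\d.(\e.1))) true) ((if true then (\f.(\g.0)) else (\h.(\m.7))) (let n = 6 in n)))))
step 1: [let@0.0] (if ((\z.((let y = (0 < 2) in (3 * 0)) < 3)) (if ((true && true) && ((\u.u) false)) then (let v = (\w.5) in (false || true)) else true)) then 6 else (((\p.(5 * 6)) (let q = (if true then (\r.r) else (\s.s)) in (if false then (\t.true) else (\a.false)))) - (((if true then (\b.(\c.9)) else (\d.(\e.1))) true) ((if true then (\f.(\g.0)) else (\h.(\m.7))) (let n = 6 in n)))))
step 2: [beta@0] (if ((let y = (0 < 2) in (3 * 0)) < 3) then 6 else (((\p.(5 * 6)) (let q = (if true then (\r.r) else (\s.s)) in (if false then (\t.true) else (\a.false)))) - (((if true then (\b.(\c.9)) else (\d.(\e.1))) true) ((if true then (\f.(\g.0)) else (\h.(\m.7))) (let n = 6 in n)))))
step 3: [let@0.0] (if ((3 * 0) < 3) then 6 else (((\p.(5 * 6)) (let q = (if true then (\r.r) else (\s.s)) in (if false then (\t.true) else (\a.false)))) - (((if true then (\b.(\c.9)) else (\d.(\e.1))) true) ((if true then (\f.(\g.0)) else (\h.(\m.7))) (let n = 6 in n)))))
step 4: [delta@0.0] (if (0 < 3) then 6 else (((\p.(5 * 6)) (let q = (if true then (\r.r) else (\s.s)) in (if false then (\t.true) else (\a.false)))) - (((if true then (\b.(\c.9)) else (\d.(\e.1))) true) ((if true then (\f.(\g.0)) else (\h.(\m.7))) (let n = 6 in n)))))
step 5: [delta@0] (if true then 6 else (((\p.(5 * 6)) (let q = (if true then (\r.r) else (\s.s)) in (if false then (\t.true) else (\a.false)))) - (((if true then (\b.(\c.9)) else (\d.(\e.1))) true) ((if true then (\f.(\g.0)) else (\h.(\m.7))) (let n = 6 in n)))))
step 6: [if@root] 6

Answer: 6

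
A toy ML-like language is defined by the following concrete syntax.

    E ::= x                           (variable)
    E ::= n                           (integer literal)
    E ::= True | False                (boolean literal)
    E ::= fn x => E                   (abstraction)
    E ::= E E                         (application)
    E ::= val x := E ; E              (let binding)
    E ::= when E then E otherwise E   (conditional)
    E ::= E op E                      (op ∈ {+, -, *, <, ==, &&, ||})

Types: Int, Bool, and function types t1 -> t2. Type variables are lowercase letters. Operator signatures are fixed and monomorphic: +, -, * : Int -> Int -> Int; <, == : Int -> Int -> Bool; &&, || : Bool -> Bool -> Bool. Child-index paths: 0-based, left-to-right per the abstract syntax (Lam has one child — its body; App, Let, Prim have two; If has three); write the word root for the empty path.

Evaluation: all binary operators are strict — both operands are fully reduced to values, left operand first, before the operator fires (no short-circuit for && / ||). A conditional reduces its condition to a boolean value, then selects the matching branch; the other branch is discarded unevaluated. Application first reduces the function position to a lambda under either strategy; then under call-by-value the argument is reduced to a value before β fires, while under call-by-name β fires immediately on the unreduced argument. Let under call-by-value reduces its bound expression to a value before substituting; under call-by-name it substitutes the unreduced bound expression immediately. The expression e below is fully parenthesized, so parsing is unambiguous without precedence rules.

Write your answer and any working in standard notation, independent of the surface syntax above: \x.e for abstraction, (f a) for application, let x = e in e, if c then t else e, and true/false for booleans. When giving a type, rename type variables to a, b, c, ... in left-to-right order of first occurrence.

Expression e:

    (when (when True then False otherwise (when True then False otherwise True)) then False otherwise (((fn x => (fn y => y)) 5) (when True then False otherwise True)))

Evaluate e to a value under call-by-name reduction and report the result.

Trace:
step 0: (if (if true then false else (if true then false else true)) then false else (((\x.(\y.y)) 5) (if true then false else true)))
step 1: [if@0] (if false then false else (((\x.(\y.y)) 5) (if true then false else true)))
step 2: [if@root] (((\x.(\y.y)) 5) (if true then false else true))
step 3: [beta@0] ((\y.y) (if true then false else true))
step 4: [beta@root] (if true then false else true)
step 5: [if@root] false

Answer: false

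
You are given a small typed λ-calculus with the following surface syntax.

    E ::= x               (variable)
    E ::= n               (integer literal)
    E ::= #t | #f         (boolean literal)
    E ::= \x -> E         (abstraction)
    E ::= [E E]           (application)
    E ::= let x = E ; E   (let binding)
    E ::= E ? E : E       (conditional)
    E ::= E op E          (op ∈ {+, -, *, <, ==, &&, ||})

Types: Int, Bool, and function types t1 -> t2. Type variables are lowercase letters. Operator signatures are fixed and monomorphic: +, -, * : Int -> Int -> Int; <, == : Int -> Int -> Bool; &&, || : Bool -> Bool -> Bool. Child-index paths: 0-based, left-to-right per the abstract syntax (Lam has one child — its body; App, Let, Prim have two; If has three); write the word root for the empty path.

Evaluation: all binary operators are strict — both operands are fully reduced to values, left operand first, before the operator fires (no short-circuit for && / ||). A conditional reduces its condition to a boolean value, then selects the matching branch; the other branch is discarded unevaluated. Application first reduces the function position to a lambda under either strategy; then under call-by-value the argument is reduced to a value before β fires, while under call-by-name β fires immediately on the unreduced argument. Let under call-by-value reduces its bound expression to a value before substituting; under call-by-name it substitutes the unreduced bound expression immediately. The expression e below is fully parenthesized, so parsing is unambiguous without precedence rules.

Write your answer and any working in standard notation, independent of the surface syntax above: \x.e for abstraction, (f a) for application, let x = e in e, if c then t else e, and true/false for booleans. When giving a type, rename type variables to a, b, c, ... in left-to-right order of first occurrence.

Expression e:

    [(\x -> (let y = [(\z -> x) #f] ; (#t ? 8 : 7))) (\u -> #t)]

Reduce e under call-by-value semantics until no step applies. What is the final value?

Working:
step 0: ((\x.(let y = ((\z.x) false) in (if true then 8 else 7))) (\u.true))
step 1: [beta@root] (let y = ((\z.(\u.true)) false) in (if true then 8 else 7))
step 2: [beta@0] (let y = (\u.true) in (if true then 8 else 7))
step 3: [let@root] (if true then 8 else 7)
step 4: [if@root] 8

Answer: 8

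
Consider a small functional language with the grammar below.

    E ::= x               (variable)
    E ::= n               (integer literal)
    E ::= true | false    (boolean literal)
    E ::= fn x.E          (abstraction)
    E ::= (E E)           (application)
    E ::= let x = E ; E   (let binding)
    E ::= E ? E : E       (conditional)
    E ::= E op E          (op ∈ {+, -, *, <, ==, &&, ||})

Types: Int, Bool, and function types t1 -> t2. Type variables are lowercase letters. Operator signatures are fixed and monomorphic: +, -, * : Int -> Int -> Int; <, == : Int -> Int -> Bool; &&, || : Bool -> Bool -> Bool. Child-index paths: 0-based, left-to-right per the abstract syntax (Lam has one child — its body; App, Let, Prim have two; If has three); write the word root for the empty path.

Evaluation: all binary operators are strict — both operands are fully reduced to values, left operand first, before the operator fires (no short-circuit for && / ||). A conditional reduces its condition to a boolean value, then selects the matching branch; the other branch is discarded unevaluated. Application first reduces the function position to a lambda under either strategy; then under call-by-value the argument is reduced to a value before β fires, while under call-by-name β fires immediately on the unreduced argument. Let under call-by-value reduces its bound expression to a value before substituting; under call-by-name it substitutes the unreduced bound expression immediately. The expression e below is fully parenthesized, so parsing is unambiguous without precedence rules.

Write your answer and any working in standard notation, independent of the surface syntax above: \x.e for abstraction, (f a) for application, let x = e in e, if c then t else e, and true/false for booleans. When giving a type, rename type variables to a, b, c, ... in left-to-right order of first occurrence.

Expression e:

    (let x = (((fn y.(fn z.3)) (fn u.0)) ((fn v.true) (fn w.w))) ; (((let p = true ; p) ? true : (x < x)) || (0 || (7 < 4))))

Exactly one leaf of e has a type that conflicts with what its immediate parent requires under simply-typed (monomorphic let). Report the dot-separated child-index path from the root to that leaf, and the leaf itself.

Answer: 1.1.0 : 0

Derivation:
\z._ : b -> Int
\y._ : a -> b -> Int
\u._ : c -> Int
  unify a -> b -> Int ~ (c -> Int) -> d
  unify a ~ c -> Int
  unify b -> Int ~ d
_ _ : b -> Int
\v._ : e -> Bool
w : f
\w._ : f -> f
  unify e -> Bool ~ (f -> f) -> g
  unify e ~ f -> f
  unify Bool ~ g
_ _ : Bool
  unify b -> Int ~ Bool -> h
  unify b ~ Bool
  unify Int ~ h
_ _ : Int
let x : Int
let p : Bool
p : Bool
  unify Bool ~ Bool
x : Int
  unify Int ~ Int
x : Int
  unify Int ~ Int
  unify Bool ~ Bool
  unify Bool ~ Bool
  unify Int ~ Bool
  FAIL: mismatch Int ~ Bool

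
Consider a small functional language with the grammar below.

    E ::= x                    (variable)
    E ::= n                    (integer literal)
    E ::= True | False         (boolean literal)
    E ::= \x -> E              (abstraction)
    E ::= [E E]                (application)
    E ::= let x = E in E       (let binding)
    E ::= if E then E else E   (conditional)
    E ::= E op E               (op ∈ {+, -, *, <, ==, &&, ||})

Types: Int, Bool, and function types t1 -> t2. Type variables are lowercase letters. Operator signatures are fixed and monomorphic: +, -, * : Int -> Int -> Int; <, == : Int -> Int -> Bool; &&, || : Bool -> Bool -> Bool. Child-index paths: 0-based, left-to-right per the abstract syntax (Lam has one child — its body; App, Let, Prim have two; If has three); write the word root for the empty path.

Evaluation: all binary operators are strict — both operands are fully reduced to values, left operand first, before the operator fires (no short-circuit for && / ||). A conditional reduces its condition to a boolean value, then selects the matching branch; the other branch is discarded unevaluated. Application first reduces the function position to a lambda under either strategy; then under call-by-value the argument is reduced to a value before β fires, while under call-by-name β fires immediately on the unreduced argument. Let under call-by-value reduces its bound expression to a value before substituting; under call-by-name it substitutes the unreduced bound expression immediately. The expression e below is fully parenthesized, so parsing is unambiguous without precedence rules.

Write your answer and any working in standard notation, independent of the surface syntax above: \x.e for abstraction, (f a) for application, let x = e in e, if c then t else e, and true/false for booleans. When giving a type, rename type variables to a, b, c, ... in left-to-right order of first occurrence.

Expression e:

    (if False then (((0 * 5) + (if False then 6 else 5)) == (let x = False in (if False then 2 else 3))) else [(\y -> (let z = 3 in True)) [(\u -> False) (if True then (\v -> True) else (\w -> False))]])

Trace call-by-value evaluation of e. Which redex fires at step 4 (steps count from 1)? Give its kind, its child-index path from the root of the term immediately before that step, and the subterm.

Answer: beta at root : ((\y.(let z = 3 in true)) false)

Working:
step 0: (if false then (((0 * 5) + (if false then 6 else 5)) == (let x = false in (if false then 2 else 3))) else ((\y.(let z = 3 in true)) ((\u.false) (if true then (\v.true) else (\w.false)))))
step 1: [if@root] ((\y.(let z = 3 in true)) ((\u.false) (if true then (\v.true) else (\w.false))))
step 2: [if@1.1] ((\y.(let z = 3 in true)) ((\u.false) (\v.true)))
step 3: [beta@1] ((\y.(let z = 3 in true)) false)
step 4: [beta@root] (let z = 3 in true)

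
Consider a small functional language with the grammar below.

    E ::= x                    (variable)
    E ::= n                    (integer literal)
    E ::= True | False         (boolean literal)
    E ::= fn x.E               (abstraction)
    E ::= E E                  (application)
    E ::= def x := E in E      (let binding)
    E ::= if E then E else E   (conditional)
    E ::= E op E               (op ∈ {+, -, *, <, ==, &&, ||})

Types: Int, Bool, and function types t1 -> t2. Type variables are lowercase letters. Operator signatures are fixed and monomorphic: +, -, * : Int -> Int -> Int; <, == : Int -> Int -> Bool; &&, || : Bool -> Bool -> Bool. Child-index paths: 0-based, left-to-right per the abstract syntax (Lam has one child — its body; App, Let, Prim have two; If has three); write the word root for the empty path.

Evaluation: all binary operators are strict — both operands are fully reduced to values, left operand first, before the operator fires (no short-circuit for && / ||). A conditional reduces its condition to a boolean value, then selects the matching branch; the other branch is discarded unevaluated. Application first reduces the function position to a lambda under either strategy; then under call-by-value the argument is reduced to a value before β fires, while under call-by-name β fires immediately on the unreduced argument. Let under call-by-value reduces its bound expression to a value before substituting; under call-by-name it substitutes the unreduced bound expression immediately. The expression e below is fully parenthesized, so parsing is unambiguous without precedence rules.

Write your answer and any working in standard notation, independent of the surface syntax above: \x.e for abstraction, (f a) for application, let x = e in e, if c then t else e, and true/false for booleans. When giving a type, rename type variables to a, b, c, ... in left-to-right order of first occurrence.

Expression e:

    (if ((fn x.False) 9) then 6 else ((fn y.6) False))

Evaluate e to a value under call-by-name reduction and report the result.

Answer: 6

Trace:
step 0: (if ((\x.false) 9) then 6 else ((\y.6) false))
step 1: [beta@0] (if false then 6 else ((\y.6) false))
step 2: [if@root] ((\y.6) false)
step 3: [beta@root] 6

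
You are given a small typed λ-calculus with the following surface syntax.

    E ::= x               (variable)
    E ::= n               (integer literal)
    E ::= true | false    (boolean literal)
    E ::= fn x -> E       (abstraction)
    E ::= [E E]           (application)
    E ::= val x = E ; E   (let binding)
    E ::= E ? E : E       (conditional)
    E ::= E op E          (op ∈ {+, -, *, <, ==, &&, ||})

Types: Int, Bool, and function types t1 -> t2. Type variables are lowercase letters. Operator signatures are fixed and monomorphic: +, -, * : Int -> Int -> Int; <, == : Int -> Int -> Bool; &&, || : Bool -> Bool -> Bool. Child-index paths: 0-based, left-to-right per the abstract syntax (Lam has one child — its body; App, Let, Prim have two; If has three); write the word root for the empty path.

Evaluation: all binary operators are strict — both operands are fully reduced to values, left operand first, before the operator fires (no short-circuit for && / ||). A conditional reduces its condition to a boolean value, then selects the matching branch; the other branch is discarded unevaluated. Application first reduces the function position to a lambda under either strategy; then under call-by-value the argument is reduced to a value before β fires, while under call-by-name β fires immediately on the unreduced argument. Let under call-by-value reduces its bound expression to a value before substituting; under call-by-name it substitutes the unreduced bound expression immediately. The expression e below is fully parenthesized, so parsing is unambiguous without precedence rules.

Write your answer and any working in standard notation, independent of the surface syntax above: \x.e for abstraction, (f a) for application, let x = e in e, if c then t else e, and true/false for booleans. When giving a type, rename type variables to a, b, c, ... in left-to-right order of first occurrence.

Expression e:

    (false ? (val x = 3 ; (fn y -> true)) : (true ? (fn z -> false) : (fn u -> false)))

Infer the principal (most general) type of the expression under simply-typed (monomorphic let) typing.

Answer: a -> Bool

Derivation:
  unify Bool ~ Bool
let x : Int
\y._ : a -> Bool
  unify Bool ~ Bool
\z._ : b -> Bool
\u._ : c -> Bool
  unify b -> Bool ~ c -> Bool
  unify b ~ c
  unify Bool ~ Bool
  unify a -> Bool ~ c -> Bool
  unify a ~ c
  unify Bool ~ Bool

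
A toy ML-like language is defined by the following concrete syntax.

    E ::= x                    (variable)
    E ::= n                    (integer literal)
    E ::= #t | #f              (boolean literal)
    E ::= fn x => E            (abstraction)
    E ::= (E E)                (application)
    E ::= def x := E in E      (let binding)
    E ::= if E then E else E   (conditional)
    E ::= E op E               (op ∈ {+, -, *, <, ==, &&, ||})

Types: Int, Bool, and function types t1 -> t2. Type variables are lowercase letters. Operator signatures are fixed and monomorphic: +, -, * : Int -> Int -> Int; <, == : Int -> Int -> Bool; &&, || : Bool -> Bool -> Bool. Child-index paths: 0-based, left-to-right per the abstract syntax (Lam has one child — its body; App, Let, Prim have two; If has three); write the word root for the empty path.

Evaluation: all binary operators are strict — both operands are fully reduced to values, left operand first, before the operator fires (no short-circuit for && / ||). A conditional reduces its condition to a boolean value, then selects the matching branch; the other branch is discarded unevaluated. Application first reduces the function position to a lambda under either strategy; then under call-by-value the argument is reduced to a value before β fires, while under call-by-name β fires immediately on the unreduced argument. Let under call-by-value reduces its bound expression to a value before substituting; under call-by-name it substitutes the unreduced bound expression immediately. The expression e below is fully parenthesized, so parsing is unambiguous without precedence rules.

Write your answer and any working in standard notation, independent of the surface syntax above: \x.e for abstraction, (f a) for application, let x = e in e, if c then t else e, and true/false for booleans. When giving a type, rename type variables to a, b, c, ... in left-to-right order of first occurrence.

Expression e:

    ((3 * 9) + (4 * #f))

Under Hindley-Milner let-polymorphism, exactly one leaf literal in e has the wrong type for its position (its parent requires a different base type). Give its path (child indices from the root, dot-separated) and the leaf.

Working:
  unify Int ~ Int
  unify Int ~ Int
  unify Int ~ Int
  unify Int ~ Int
  unify Bool ~ Int
  FAIL: mismatch Bool ~ Int

Answer: 1.1 : false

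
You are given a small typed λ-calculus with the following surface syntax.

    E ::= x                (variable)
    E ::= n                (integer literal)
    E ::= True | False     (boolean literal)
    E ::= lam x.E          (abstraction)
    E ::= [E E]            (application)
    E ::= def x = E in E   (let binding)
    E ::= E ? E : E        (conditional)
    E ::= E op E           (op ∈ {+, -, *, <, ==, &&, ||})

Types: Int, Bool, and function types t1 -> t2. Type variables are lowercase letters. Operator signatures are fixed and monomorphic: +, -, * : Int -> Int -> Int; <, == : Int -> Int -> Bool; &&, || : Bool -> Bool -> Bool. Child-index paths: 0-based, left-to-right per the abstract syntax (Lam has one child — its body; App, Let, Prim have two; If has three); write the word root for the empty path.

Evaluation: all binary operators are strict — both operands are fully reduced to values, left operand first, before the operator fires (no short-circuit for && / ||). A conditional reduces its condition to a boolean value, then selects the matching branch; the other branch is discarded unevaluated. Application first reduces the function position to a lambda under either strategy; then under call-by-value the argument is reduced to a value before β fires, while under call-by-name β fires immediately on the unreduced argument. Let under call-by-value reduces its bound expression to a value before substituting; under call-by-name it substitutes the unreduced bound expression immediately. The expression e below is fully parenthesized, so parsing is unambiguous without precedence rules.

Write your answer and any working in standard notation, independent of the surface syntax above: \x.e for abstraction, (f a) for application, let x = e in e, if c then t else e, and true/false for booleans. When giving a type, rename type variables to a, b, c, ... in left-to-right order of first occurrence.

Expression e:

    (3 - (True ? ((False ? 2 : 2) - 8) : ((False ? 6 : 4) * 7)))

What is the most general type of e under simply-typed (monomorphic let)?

Answer: Int

Derivation:
  unify Int ~ Int
  unify Bool ~ Bool
  unify Bool ~ Bool
  unify Int ~ Int
  unify Int ~ Int
  unify Int ~ Int
  unify Bool ~ Bool
  unify Int ~ Int
  unify Int ~ Int
  unify Int ~ Int
  unify Int ~ Int
  unify Int ~ Int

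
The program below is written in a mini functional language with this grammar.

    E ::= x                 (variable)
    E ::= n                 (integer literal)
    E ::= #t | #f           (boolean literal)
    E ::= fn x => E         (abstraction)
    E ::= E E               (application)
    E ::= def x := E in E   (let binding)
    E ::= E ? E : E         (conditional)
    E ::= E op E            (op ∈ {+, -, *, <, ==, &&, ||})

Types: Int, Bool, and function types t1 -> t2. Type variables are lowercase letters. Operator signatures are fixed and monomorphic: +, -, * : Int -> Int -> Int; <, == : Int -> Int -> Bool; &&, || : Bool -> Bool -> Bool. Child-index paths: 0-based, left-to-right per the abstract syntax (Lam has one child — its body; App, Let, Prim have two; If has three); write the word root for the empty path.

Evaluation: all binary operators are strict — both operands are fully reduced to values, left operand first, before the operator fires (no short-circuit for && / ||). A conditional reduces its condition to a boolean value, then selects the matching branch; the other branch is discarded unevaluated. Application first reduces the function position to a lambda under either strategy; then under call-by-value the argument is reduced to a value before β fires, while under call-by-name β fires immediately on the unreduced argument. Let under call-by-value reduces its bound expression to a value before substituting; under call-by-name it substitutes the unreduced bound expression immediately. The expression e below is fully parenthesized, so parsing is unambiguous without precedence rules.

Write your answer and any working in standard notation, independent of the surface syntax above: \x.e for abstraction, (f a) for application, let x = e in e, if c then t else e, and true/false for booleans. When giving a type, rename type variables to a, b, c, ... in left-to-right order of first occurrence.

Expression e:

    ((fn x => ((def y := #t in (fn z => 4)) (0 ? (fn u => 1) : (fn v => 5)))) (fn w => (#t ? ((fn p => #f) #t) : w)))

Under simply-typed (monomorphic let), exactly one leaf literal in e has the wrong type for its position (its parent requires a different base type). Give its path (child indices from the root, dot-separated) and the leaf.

Answer: 0.0.1.0 : 0

Derivation:
let y : Bool
\z._ : b -> Int
  unify Int ~ Bool
  FAIL: mismatch Int ~ Bool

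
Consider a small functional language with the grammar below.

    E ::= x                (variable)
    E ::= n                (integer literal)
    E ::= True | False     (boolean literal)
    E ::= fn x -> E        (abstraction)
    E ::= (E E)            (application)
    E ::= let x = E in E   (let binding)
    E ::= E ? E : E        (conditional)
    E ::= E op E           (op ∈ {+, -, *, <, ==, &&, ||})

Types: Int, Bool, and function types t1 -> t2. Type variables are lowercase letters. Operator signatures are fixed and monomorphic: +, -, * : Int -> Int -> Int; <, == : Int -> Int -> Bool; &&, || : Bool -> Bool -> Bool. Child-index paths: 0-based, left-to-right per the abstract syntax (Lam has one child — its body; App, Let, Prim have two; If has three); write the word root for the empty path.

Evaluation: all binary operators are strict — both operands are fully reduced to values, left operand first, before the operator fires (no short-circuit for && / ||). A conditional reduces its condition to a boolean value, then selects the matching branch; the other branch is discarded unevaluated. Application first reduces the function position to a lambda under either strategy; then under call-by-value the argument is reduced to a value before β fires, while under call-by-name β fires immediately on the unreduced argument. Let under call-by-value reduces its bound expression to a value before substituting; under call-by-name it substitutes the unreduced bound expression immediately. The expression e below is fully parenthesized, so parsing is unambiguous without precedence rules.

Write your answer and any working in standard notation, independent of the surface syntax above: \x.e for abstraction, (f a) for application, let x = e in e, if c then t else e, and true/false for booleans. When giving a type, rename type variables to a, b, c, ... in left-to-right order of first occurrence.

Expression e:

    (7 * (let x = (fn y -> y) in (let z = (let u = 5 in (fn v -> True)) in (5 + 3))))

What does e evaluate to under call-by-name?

Answer: 56

Trace:
step 0: (7 * (let x = (\y.y) in (let z = (let u = 5 in (\v.true)) in (5 + 3))))
step 1: [let@1] (7 * (let z = (let u = 5 in (\v.true)) in (5 + 3)))
step 2: [let@1] (7 * (5 + 3))
step 3: [delta@1] (7 * 8)
step 4: [delta@root] 56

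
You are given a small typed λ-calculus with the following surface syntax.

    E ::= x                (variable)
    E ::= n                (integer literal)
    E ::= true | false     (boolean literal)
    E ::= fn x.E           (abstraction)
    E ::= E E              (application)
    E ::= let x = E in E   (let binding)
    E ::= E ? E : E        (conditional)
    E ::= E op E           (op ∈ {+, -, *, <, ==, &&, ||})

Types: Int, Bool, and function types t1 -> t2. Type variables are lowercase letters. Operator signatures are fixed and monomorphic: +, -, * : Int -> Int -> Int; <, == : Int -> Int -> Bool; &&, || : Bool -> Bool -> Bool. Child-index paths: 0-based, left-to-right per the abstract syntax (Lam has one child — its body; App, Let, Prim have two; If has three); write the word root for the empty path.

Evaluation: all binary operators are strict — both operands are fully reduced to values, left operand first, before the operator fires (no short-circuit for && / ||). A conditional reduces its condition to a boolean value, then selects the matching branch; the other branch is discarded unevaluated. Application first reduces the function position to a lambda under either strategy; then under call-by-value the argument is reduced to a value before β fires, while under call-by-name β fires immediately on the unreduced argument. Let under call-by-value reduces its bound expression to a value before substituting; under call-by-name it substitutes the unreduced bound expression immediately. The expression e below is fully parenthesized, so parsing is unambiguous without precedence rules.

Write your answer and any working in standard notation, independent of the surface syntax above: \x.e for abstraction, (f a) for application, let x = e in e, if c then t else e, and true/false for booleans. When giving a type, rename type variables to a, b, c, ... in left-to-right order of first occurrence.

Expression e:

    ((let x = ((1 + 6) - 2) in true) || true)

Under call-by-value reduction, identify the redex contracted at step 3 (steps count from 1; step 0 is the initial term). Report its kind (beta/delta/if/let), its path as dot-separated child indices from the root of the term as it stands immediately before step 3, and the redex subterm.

Working:
step 0: ((let x = ((1 + 6) - 2) in true) || true)
step 1: [delta@0.0.0] ((let x = (7 - 2) in true) || true)
step 2: [delta@0.0] ((let x = 5 in true) || true)
step 3: [let@0] (true || true)

Answer: let at 0 : (let x = 5 in true)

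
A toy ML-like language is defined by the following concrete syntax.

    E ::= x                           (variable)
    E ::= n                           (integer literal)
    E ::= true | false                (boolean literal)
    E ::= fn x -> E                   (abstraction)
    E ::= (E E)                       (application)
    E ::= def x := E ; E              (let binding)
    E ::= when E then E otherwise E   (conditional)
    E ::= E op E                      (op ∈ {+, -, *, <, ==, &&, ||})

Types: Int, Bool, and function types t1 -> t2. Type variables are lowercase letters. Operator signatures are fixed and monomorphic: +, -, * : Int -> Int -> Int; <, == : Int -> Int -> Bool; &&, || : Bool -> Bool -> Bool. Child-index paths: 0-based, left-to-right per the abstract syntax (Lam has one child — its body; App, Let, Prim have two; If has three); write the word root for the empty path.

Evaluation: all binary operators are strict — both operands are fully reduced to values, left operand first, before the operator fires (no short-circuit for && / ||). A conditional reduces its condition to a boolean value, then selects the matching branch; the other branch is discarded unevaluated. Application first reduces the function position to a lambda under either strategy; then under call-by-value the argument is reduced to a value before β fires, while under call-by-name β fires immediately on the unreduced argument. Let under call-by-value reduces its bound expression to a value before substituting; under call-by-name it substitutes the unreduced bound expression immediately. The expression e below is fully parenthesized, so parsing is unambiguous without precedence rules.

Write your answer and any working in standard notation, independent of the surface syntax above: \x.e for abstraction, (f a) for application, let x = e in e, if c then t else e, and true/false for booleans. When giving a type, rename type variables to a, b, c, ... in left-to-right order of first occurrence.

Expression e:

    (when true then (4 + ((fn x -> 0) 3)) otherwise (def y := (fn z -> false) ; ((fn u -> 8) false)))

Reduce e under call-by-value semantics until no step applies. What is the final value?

Working:
step 0: (if true then (4 + ((\x.0) 3)) else (let y = (\z.false) in ((\u.8) false)))
step 1: [if@root] (4 + ((\x.0) 3))
step 2: [beta@1] (4 + 0)
step 3: [delta@root] 4

Answer: 4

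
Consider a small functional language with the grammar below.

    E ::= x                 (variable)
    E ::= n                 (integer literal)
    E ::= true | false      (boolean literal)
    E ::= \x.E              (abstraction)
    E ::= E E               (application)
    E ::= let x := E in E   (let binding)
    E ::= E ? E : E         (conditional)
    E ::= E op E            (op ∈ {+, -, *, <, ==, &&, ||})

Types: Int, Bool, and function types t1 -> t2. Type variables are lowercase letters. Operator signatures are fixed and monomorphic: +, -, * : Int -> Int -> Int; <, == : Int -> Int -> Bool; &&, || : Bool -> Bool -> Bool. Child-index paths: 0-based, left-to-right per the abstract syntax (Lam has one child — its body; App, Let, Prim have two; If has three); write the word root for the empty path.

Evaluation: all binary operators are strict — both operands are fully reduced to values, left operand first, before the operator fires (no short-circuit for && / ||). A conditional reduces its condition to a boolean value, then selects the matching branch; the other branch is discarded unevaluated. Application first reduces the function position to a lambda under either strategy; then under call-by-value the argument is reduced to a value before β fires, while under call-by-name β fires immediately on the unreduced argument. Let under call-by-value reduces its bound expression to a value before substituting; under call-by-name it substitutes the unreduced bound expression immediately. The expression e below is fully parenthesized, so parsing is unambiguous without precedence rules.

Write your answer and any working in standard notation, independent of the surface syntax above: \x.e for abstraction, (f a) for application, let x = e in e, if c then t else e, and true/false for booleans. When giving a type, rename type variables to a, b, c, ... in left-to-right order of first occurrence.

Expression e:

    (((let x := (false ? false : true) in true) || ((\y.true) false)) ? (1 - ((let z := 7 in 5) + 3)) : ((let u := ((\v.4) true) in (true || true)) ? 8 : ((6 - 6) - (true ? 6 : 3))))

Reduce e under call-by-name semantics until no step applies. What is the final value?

Answer: -7

Working:
step 0: (if ((let x = (if false then false else true) in true) || ((\y.true) false)) then (1 - ((let z = 7 in 5) + 3)) else (if (let u = ((\v.4) true) in (true || true)) then 8 else ((6 - 6) - (if true then 6 else 3))))
step 1: [let@0.0] (if (true || ((\y.true) false)) then (1 - ((let z = 7 in 5) + 3)) else (if (let u = ((\v.4) true) in (true || true)) then 8 else ((6 - 6) - (if true then 6 else 3))))
step 2: [beta@0.1] (if (true || true) then (1 - ((let z = 7 in 5) + 3)) else (if (let u = ((\v.4) true) in (true || true)) then 8 else ((6 - 6) - (if true then 6 else 3))))
step 3: [delta@0] (if true then (1 - ((let z = 7 in 5) + 3)) else (if (let u = ((\v.4) true) in (true || true)) then 8 else ((6 - 6) - (if true then 6 else 3))))
step 4: [if@root] (1 - ((let z = 7 in 5) + 3))
step 5: [let@1.0] (1 - (5 + 3))
step 6: [delta@1] (1 - 8)
step 7: [delta@root] -7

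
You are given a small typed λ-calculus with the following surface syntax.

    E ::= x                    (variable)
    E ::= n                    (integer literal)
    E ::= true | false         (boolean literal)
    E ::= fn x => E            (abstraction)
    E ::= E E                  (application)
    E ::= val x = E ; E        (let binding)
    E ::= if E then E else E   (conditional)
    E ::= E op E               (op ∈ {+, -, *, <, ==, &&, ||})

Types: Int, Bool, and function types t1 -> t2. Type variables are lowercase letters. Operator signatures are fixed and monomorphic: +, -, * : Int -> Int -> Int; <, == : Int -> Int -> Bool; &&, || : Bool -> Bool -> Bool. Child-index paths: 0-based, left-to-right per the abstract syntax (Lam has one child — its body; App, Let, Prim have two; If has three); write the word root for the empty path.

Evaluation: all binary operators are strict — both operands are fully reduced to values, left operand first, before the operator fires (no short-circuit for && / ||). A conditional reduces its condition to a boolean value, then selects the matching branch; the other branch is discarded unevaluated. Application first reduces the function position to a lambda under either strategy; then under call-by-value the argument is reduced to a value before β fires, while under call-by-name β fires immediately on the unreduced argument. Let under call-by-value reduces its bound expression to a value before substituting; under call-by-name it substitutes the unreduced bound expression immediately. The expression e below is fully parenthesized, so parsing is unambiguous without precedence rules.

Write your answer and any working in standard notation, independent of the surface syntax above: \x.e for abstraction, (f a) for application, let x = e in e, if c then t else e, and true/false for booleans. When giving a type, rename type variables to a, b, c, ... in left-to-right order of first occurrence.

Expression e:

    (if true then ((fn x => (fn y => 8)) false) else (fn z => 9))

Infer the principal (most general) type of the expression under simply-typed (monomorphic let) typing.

Answer: a -> Int

Derivation:
  unify Bool ~ Bool
\y._ : b -> Int
\x._ : a -> b -> Int
  unify a -> b -> Int ~ Bool -> c
  unify a ~ Bool
  unify b -> Int ~ c
_ _ : b -> Int
\z._ : d -> Int
  unify b -> Int ~ d -> Int
  unify b ~ d
  unify Int ~ Int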